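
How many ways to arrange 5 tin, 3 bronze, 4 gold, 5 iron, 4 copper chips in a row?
21! / (5! × 3! × 4! × 5! × 4!) = 1026615189600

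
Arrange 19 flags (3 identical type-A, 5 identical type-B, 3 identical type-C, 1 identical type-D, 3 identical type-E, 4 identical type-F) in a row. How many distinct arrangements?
19! / (3! × 5! × 3! × 1! × 3! × 4!) = 195545750400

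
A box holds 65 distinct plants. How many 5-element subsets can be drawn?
C(65,5) = 65!/(5!×60!) = 8259888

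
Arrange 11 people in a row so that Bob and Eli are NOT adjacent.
Total - adjacent = 11! - (11-1)!×2 = 39916800 - 7257600 = 32659200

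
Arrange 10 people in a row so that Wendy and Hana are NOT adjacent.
Total - adjacent = 10! - (10-1)!×2 = 3628800 - 725760 = 2903040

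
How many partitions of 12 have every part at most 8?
Let r_j(i) = number of partitions of i into parts ≤ j, for i = 0..12. r_1(i) = 1 for all i; r_j(i) = r_{j-1}(i) + r_j(i-j). Rows j = 2..8: ≤2: 1 1 2 2 3 3 4 4 5 5 6 6 7; ≤3: 1 1 2 3 4 5 7 8 10 12 14 16 19; ≤4: 1 1 2 3 5 6 9 11 15 18 23 27 34; ≤5: 1 1 2 3 5 7 10 13 18 23 30 37 47; ≤6: 1 1 2 3 5 7 11 14 20 26 35 44 58; ≤7: 1 1 2 3 5 7 11 15 21 28 38 49 65; ≤8: 1 1 2 3 5 7 11 15 22 29 40 52 70. r_8(12) = 70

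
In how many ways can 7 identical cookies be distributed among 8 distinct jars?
C(7+8-1, 8-1) = C(14, 7) = 3432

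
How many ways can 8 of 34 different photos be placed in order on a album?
P(34,8) = 34!/(34-8)! = 732058145280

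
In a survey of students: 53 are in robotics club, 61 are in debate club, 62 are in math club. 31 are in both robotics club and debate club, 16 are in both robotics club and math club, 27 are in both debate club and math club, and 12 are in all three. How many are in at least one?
|A∪B∪C| = 53+61+62-31-16-27+12 = 114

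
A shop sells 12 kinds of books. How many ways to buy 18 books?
C(18+12-1, 12-1) = C(29, 11) = 34597290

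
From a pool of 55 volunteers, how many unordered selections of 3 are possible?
C(55,3) = 55!/(3!×52!) = 26235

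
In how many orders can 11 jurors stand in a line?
11! = 39916800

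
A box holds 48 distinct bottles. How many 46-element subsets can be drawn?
C(48,46) = 48!/(46!×2!) = 1128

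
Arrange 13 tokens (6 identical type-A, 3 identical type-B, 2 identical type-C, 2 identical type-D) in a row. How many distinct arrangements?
13! / (6! × 3! × 2! × 2!) = 360360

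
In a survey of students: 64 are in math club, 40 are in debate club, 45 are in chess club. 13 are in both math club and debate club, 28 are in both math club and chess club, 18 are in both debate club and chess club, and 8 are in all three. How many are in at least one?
|A∪B∪C| = 64+40+45-13-28-18+8 = 98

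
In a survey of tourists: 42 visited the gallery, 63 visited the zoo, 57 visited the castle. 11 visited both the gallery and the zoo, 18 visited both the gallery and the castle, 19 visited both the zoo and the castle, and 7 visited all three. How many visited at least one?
|A∪B∪C| = 42+63+57-11-18-19+7 = 121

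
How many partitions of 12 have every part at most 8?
Let r_j(i) = number of partitions of i into parts ≤ j, for i = 0..12. r_1(i) = 1 for all i; r_j(i) = r_{j-1}(i) + r_j(i-j). Rows j = 2..8: ≤2: 1 1 2 2 3 3 4 4 5 5 6 6 7; ≤3: 1 1 2 3 4 5 7 8 10 12 14 16 19; ≤4: 1 1 2 3 5 6 9 11 15 18 23 27 34; ≤5: 1 1 2 3 5 7 10 13 18 23 30 37 47; ≤6: 1 1 2 3 5 7 11 14 20 26 35 44 58; ≤7: 1 1 2 3 5 7 11 15 21 28 38 49 65; ≤8: 1 1 2 3 5 7 11 15 22 29 40 52 70. r_8(12) = 70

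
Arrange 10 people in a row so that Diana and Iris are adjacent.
Treat as block: (10-1)! × 2! = 362880 × 2 = 725760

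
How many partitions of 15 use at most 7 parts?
By conjugation, equals partitions of 15 into parts ≤ 7. Let r_j(i) = number of partitions of i into parts ≤ j, for i = 0..15. r_1(i) = 1 for all i; r_j(i) = r_{j-1}(i) + r_j(i-j). Rows j = 2..7: ≤2: 1 1 2 2 3 3 4 4 5 5 6 6 7 7 8 8; ≤3: 1 1 2 3 4 5 7 8 10 12 14 16 19 21 24 27; ≤4: 1 1 2 3 5 6 9 11 15 18 23 27 34 39 47 54; ≤5: 1 1 2 3 5 7 10 13 18 23 30 37 47 57 70 84; ≤6: 1 1 2 3 5 7 11 14 20 26 35 44 58 71 90 110; ≤7: 1 1 2 3 5 7 11 15 21 28 38 49 65 82 105 131. r_7(15) = 131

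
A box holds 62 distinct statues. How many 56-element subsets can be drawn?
C(62,56) = 62!/(56!×6!) = 61474519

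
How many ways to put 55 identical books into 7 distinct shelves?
C(55+7-1, 7-1) = C(61, 6) = 55525372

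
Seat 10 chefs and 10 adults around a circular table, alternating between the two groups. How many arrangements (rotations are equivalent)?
Fix one of the chefs: (10-1)! ways for the remaining chefs, × 10! ways for the adults = 362880 × 3628800 = 1316818944000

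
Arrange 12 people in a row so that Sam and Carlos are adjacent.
Treat as block: (12-1)! × 2! = 39916800 × 2 = 79833600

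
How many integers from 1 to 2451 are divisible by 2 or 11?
⌊2451/2⌋ + ⌊2451/11⌋ - ⌊2451/22⌋ = 1225 + 222 - 111 = 1336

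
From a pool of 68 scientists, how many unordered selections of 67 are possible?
C(68,67) = 68!/(67!×1!) = 68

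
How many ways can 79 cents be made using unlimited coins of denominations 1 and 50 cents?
Coefficient of x^79 in 1/(1-x^1) · 1/(1-x^50). Use j coins of 50 for j = 0..⌊79/50⌋ = 1, the rest in 1s: 1 + 1 = 2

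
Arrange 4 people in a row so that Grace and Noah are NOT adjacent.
Total - adjacent = 4! - (4-1)!×2 = 24 - 12 = 12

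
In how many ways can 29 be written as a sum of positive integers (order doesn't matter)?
Pentagonal recurrence p(n) = p(n-1) + p(n-2) - p(n-5) - p(n-7) + p(n-12) + p(n-15) - ... gives p(0..28) = 1, 1, 2, 3, 5, 7, 11, 15, 22, 30, 42, 56, 77, 101, 135, 176, 231, 297, 385, 490, 627, 792, 1002, 1255, 1575, 1958, 2436, 3010, 3718. p(29) = p(28) + p(27) - p(24) - p(22) + p(17) + p(14) - p(7) - p(3) = 3718 + 3010 - 1575 - 1002 + 297 + 135 - 15 - 3 = 4565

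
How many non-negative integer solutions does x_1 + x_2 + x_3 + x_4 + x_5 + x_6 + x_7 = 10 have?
C(10+7-1, 7-1) = C(16, 6) = 8008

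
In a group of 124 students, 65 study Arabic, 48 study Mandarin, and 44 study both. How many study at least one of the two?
|A∪B| = |A| + |B| - |A∩B| = 65 + 48 - 44 = 69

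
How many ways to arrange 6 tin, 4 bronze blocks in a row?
10! / (6! × 4!) = 210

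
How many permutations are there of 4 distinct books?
4! = 24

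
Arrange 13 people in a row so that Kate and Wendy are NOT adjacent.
Total - adjacent = 13! - (13-1)!×2 = 6227020800 - 958003200 = 5269017600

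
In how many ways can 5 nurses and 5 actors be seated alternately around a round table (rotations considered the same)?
Fix one of the nurses: (5-1)! ways for the remaining nurses, × 5! ways for the actors = 24 × 120 = 2880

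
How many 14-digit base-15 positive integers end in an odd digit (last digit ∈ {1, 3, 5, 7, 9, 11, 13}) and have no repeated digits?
Last∈{1,3,5,7,9,11,13}. Last=0: 0. Last nonzero: 7×13×P(13,12) = 566658892800. Total = 566658892800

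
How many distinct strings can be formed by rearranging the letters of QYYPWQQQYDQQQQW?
15! / (1! × 3! × 1! × 8! × 2!) = 2702700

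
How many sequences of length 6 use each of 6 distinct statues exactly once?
6! = 720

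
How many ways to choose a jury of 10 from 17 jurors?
C(17,10) = 17!/(10!×7!) = 19448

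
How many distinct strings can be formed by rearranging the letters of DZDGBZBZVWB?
11! / (1! × 3! × 2! × 1! × 1! × 3!) = 554400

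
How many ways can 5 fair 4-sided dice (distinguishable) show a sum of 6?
Coefficient of x^6 in (x + x² + ... + x^4)^5. By inclusion-exclusion on dice exceeding 4: Σ_j (-1)^j C(5,j)·C(6-1-4j, 4) = C(5,0)·C(5,4) = 1·5 = 5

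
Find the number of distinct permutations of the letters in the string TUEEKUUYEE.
10! / (1! × 4! × 3! × 1! × 1!) = 25200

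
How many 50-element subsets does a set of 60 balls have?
C(60,50) = 60!/(50!×10!) = 75394027566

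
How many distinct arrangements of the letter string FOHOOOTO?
8! / (1! × 1! × 5! × 1!) = 336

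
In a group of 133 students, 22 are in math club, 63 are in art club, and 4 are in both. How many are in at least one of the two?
|A∪B| = |A| + |B| - |A∩B| = 22 + 63 - 4 = 81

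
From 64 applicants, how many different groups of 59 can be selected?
C(64,59) = 64!/(59!×5!) = 7624512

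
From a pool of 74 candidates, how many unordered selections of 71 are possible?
C(74,71) = 74!/(71!×3!) = 64824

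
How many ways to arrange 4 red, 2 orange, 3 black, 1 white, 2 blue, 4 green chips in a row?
16! / (4! × 2! × 3! × 1! × 2! × 4!) = 1513512000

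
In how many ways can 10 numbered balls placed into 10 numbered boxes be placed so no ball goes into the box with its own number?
!10 = Σ_{j=0}^{10} (-1)^j·10!/j! = 3628800 - 3628800 + 1814400 - 604800 + 151200 - 30240 + 5040 - 720 + 90 - 10 + 1 = 1334961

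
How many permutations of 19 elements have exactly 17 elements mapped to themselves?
Choose the 17 fixed points C(19,17) = 171, derange the rest: !2 = Σ_{j=0}^{2} (-1)^j·2!/j! = 2 - 2 + 1 = 1. Product = 171 × 1 = 171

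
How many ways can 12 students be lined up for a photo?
12! = 479001600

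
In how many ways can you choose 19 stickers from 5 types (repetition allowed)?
C(19+5-1, 5-1) = C(23, 4) = 8855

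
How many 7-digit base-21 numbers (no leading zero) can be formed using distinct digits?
First digit: 20 choices (nonzero). Then descending: 20 × 20 × 19 × 18 × 17 × 16 × 15 = 558144000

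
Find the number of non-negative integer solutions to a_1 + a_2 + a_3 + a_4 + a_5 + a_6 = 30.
C(30+6-1, 6-1) = C(35, 5) = 324632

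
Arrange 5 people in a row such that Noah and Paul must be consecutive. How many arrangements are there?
Treat the 2 as one block: (5-2+1)! × 2! = 24 × 2 = 48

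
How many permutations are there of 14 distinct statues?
14! = 87178291200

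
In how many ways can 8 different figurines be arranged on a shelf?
8! = 40320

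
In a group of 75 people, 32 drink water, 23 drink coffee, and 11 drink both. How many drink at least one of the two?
|A∪B| = |A| + |B| - |A∩B| = 32 + 23 - 11 = 44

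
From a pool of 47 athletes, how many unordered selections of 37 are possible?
C(47,37) = 47!/(37!×10!) = 5178066751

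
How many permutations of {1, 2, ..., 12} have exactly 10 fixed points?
Choose the 10 fixed points C(12,10) = 66, derange the rest: !2 = Σ_{j=0}^{2} (-1)^j·2!/j! = 2 - 2 + 1 = 1. Product = 66 × 1 = 66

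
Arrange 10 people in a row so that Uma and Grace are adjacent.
Treat as block: (10-1)! × 2! = 362880 × 2 = 725760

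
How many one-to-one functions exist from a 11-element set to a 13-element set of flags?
P(13,11) = 13!/(13-11)! = 3113510400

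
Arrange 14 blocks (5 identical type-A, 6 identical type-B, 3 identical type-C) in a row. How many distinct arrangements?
14! / (5! × 6! × 3!) = 168168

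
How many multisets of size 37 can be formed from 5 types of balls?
C(37+5-1, 5-1) = C(41, 4) = 101270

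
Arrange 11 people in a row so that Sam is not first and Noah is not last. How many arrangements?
By inclusion-exclusion: 11! - 2×(11-1)! + (11-2)! = 39916800 - 7257600 + 362880 = 33022080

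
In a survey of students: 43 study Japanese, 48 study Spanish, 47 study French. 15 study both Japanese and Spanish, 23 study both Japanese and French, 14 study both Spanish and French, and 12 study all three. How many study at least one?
|A∪B∪C| = 43+48+47-15-23-14+12 = 98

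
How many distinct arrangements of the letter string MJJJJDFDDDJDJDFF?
16! / (6! × 3! × 1! × 6!) = 6726720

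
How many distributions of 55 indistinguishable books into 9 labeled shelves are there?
C(55+9-1, 9-1) = C(63, 8) = 3872894697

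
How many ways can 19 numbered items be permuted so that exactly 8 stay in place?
Choose the 8 fixed points C(19,8) = 75582, derange the rest: !11 = Σ_{j=0}^{11} (-1)^j·11!/j! = 39916800 - 39916800 + 19958400 - 6652800 + 1663200 - 332640 + 55440 - 7920 + 990 - 110 + 11 - 1 = 14684570. Product = 75582 × 14684570 = 1109889169740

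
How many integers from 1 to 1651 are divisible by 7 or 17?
⌊1651/7⌋ + ⌊1651/17⌋ - ⌊1651/119⌋ = 235 + 97 - 13 = 319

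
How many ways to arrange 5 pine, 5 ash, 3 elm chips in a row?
13! / (5! × 5! × 3!) = 72072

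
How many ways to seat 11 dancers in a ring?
Circular: fix one position, arrange the rest. (11-1)! = 3628800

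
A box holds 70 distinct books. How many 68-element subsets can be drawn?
C(70,68) = 70!/(68!×2!) = 2415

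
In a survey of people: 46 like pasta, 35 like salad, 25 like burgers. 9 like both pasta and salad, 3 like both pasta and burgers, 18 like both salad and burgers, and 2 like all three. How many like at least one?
|A∪B∪C| = 46+35+25-9-3-18+2 = 78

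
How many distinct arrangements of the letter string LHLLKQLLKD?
10! / (2! × 1! × 1! × 5! × 1!) = 15120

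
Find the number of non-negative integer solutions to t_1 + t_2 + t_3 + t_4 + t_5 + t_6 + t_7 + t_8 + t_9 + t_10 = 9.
C(9+10-1, 10-1) = C(18, 9) = 48620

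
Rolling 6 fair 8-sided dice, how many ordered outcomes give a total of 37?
Coefficient of x^37 in (x + x² + ... + x^8)^6. By inclusion-exclusion on dice exceeding 8: Σ_j (-1)^j C(6,j)·C(37-1-8j, 5) = C(6,0)·C(36,5) - C(6,1)·C(28,5) + C(6,2)·C(20,5) - C(6,3)·C(12,5) = 1·376992 - 6·98280 + 15·15504 - 20·792 = 4032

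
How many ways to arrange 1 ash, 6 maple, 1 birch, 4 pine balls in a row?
12! / (1! × 6! × 1! × 4!) = 27720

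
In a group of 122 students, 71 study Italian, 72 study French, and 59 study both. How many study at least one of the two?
|A∪B| = |A| + |B| - |A∩B| = 71 + 72 - 59 = 84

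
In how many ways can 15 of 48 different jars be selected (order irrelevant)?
C(48,15) = 48!/(15!×33!) = 1093260079344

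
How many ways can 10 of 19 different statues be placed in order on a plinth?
P(19,10) = 19!/(19-10)! = 335221286400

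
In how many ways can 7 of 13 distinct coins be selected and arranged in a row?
P(13,7) = 13!/(13-7)! = 8648640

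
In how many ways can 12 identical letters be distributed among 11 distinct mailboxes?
C(12+11-1, 11-1) = C(22, 10) = 646646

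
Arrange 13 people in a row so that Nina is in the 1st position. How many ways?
Fix one position: (13-1)! = 479001600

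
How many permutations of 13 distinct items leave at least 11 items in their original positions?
Exactly j fixed points: C(13,j)·!(13-j); sum over j ≥ 11 (derangement numbers via !m = (m-1)·(!(m-1) + !(m-2)): !0..!2 = 1, 0, 1). Σ_{j=11}^{13} C(13,j)·!(13-j) = C(13,11)·!2 + C(13,12)·!1 + C(13,13)·!0 = 78·1 + 13·0 + 1·1 = 79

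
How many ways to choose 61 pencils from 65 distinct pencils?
C(65,61) = 65!/(61!×4!) = 677040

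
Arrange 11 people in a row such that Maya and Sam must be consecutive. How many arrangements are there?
Treat the 2 as one block: (11-2+1)! × 2! = 3628800 × 2 = 7257600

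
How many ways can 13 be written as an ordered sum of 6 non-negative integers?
C(13+6-1, 6-1) = C(18, 5) = 8568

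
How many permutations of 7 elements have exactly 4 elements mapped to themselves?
Choose the 4 fixed points C(7,4) = 35, derange the rest: !3 = Σ_{j=0}^{3} (-1)^j·3!/j! = 6 - 6 + 3 - 1 = 2. Product = 35 × 2 = 70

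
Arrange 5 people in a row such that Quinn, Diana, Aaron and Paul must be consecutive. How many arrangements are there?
Treat the 4 as one block: (5-4+1)! × 4! = 2 × 24 = 48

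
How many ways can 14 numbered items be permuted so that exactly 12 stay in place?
Choose the 12 fixed points C(14,12) = 91, derange the rest: !2 = Σ_{j=0}^{2} (-1)^j·2!/j! = 2 - 2 + 1 = 1. Product = 91 × 1 = 91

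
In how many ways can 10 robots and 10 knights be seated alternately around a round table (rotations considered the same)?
Fix one of the robots: (10-1)! ways for the remaining robots, × 10! ways for the knights = 362880 × 3628800 = 1316818944000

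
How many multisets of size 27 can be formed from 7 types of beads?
C(27+7-1, 7-1) = C(33, 6) = 1107568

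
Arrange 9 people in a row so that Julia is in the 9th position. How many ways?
Fix one position: (9-1)! = 40320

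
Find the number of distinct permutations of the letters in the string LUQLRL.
6! / (1! × 3! × 1! × 1!) = 120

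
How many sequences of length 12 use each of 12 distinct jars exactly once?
12! = 479001600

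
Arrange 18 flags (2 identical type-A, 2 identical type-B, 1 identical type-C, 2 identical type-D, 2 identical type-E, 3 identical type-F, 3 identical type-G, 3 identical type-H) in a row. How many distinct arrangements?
18! / (2! × 2! × 1! × 2! × 2! × 3! × 3! × 3!) = 1852538688000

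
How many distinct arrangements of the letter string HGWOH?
5! / (1! × 1! × 2! × 1!) = 60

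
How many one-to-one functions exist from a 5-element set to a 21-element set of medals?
P(21,5) = 21!/(21-5)! = 2441880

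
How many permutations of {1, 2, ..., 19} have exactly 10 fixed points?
Choose the 10 fixed points C(19,10) = 92378, derange the rest: !9 = Σ_{j=0}^{9} (-1)^j·9!/j! = 362880 - 362880 + 181440 - 60480 + 15120 - 3024 + 504 - 72 + 9 - 1 = 133496. Product = 92378 × 133496 = 12332093488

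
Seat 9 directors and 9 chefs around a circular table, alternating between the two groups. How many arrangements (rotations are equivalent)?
Fix one of the directors: (9-1)! ways for the remaining directors, × 9! ways for the chefs = 40320 × 362880 = 14631321600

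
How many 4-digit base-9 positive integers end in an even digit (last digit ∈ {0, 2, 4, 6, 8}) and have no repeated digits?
Last∈{0,2,4,6,8}. Last=0: 336. Last nonzero: 4×7×P(7,2) = 1176. Total = 1512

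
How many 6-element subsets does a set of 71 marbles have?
C(71,6) = 71!/(6!×65!) = 143218999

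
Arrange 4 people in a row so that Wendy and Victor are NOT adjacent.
Total - adjacent = 4! - (4-1)!×2 = 24 - 12 = 12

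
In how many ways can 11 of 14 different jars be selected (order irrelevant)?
C(14,11) = 14!/(11!×3!) = 364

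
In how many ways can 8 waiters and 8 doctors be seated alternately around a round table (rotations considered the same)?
Fix one of the waiters: (8-1)! ways for the remaining waiters, × 8! ways for the doctors = 5040 × 40320 = 203212800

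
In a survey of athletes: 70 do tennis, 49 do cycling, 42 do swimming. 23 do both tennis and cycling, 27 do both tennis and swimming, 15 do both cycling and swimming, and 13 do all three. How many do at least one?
|A∪B∪C| = 70+49+42-23-27-15+13 = 109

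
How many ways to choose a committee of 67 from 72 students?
C(72,67) = 72!/(67!×5!) = 13991544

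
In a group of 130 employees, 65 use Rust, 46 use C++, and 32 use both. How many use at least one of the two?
|A∪B| = |A| + |B| - |A∩B| = 65 + 46 - 32 = 79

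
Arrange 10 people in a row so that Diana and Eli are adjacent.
Treat as block: (10-1)! × 2! = 362880 × 2 = 725760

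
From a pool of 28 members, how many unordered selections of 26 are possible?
C(28,26) = 28!/(26!×2!) = 378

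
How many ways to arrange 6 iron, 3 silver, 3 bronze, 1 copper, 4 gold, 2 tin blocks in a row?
19! / (6! × 3! × 3! × 1! × 4! × 2!) = 97772875200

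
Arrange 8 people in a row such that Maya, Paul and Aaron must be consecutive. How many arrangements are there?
Treat the 3 as one block: (8-3+1)! × 3! = 720 × 6 = 4320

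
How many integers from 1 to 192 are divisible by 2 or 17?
⌊192/2⌋ + ⌊192/17⌋ - ⌊192/34⌋ = 96 + 11 - 5 = 102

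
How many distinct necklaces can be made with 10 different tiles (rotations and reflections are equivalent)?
(10-1)!/2 = 362880/2 = 181440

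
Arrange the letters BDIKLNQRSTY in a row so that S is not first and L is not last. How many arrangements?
By inclusion-exclusion: 11! - 2×(11-1)! + (11-2)! = 39916800 - 7257600 + 362880 = 33022080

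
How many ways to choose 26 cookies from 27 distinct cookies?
C(27,26) = 27!/(26!×1!) = 27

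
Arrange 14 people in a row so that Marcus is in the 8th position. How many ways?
Fix one position: (14-1)! = 6227020800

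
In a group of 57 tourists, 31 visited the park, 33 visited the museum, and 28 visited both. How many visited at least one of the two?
|A∪B| = |A| + |B| - |A∩B| = 31 + 33 - 28 = 36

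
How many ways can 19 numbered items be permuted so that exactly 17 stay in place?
Choose the 17 fixed points C(19,17) = 171, derange the rest: !2 = Σ_{j=0}^{2} (-1)^j·2!/j! = 2 - 2 + 1 = 1. Product = 171 × 1 = 171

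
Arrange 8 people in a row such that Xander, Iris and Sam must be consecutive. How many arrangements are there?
Treat the 3 as one block: (8-3+1)! × 3! = 720 × 6 = 4320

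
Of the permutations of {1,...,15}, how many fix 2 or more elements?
Exactly j fixed points: C(15,j)·!(15-j); sum over j ≥ 2 (derangement numbers via !m = (m-1)·(!(m-1) + !(m-2)): !0..!13 = 1, 0, 1, 2, 9, 44, 265, 1854, 14833, 133496, 1334961, 14684570, 176214841, 2290792932). Σ_{j=2}^{15} C(15,j)·!(15-j) = C(15,2)·!13 + C(15,3)·!12 + C(15,4)·!11 + C(15,5)·!10 + C(15,6)·!9 + C(15,7)·!8 + C(15,8)·!7 + C(15,9)·!6 + C(15,10)·!5 + C(15,11)·!4 + C(15,12)·!3 + C(15,13)·!2 + C(15,14)·!1 + C(15,15)·!0 = 105·2290792932 + 455·176214841 + 1365·14684570 + 3003·1334961 + 5005·133496 + 6435·14833 + 6435·1854 + 5005·265 + 3003·44 + 1365·9 + 455·2 + 105·1 + 15·0 + 1·1 = 345541336531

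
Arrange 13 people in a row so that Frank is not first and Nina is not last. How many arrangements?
By inclusion-exclusion: 13! - 2×(13-1)! + (13-2)! = 6227020800 - 958003200 + 39916800 = 5308934400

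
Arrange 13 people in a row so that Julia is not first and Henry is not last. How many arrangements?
By inclusion-exclusion: 13! - 2×(13-1)! + (13-2)! = 6227020800 - 958003200 + 39916800 = 5308934400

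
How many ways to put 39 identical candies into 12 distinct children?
C(39+12-1, 12-1) = C(50, 11) = 37353738800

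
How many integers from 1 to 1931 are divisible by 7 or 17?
⌊1931/7⌋ + ⌊1931/17⌋ - ⌊1931/119⌋ = 275 + 113 - 16 = 372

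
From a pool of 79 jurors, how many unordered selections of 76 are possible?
C(79,76) = 79!/(76!×3!) = 79079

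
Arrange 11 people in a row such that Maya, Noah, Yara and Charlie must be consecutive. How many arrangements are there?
Treat the 4 as one block: (11-4+1)! × 4! = 40320 × 24 = 967680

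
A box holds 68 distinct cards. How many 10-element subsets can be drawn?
C(68,10) = 68!/(10!×58!) = 290752384208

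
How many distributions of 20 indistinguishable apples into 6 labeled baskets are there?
C(20+6-1, 6-1) = C(25, 5) = 53130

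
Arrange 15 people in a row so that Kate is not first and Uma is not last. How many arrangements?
By inclusion-exclusion: 15! - 2×(15-1)! + (15-2)! = 1307674368000 - 174356582400 + 6227020800 = 1139544806400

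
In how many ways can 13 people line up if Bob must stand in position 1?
Fix one position: (13-1)! = 479001600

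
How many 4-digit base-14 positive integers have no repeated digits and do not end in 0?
Last digit: 13 nonzero choices. First digit: 12 (nonzero, ≠last). Middle 2: P(12,2) = 132. Total = 20592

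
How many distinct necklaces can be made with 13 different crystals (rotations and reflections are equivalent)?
(13-1)!/2 = 479001600/2 = 239500800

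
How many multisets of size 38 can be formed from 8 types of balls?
C(38+8-1, 8-1) = C(45, 7) = 45379620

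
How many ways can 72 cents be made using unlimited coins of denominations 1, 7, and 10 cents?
Coefficient of x^72 in 1/(1-x^1) · 1/(1-x^7) · 1/(1-x^10). Case on j = number of 10-cent coins (j = 0..7); remainder r = 72 - 10j is made from {1,7} in ⌊r/7⌋+1 ways. r = 72, 62, 52, 42, 32, 22, 12, 2 → 11 + 9 + 8 + 7 + 5 + 4 + 2 + 1 = 47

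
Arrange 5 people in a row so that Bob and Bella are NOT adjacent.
Total - adjacent = 5! - (5-1)!×2 = 120 - 48 = 72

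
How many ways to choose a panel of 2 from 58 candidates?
C(58,2) = 58!/(2!×56!) = 1653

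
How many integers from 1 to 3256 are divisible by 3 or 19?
⌊3256/3⌋ + ⌊3256/19⌋ - ⌊3256/57⌋ = 1085 + 171 - 57 = 1199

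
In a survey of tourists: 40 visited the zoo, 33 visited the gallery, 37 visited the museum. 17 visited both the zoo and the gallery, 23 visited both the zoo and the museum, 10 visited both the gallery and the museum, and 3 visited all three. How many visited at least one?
|A∪B∪C| = 40+33+37-17-23-10+3 = 63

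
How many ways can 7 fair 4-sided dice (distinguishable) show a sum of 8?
Coefficient of x^8 in (x + x² + ... + x^4)^7. By inclusion-exclusion on dice exceeding 4: Σ_j (-1)^j C(7,j)·C(8-1-4j, 6) = C(7,0)·C(7,6) = 1·7 = 7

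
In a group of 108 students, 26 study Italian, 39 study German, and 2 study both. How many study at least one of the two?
|A∪B| = |A| + |B| - |A∩B| = 26 + 39 - 2 = 63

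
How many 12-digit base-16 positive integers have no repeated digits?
First digit: 15 choices (nonzero). Then descending: 15 × 15 × 14 × 13 × 12 × 11 × 10 × 9 × 8 × 7 × 6 × 5 = 817296480000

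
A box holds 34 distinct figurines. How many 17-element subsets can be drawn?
C(34,17) = 34!/(17!×17!) = 2333606220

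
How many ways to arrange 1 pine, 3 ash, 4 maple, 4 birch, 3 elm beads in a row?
15! / (1! × 3! × 4! × 4! × 3!) = 63063000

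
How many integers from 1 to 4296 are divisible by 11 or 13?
⌊4296/11⌋ + ⌊4296/13⌋ - ⌊4296/143⌋ = 390 + 330 - 30 = 690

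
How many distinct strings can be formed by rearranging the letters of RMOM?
4! / (1! × 2! × 1!) = 12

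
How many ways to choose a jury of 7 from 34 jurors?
C(34,7) = 34!/(7!×27!) = 5379616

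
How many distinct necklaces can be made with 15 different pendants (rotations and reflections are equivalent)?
(15-1)!/2 = 87178291200/2 = 43589145600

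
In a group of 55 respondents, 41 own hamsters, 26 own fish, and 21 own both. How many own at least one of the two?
|A∪B| = |A| + |B| - |A∩B| = 41 + 26 - 21 = 46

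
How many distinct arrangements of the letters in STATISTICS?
10! / (3! × 3! × 1! × 2! × 1!) = 50400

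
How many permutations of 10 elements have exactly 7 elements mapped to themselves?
Choose the 7 fixed points C(10,7) = 120, derange the rest: !3 = Σ_{j=0}^{3} (-1)^j·3!/j! = 6 - 6 + 3 - 1 = 2. Product = 120 × 2 = 240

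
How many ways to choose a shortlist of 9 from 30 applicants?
C(30,9) = 30!/(9!×21!) = 14307150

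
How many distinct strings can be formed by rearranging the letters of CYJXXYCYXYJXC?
13! / (3! × 2! × 4! × 4!) = 900900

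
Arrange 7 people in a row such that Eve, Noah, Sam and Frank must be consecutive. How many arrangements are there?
Treat the 4 as one block: (7-4+1)! × 4! = 24 × 24 = 576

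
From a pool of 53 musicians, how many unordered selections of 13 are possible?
C(53,13) = 53!/(13!×40!) = 841392966470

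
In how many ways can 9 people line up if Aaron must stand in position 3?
Fix one position: (9-1)! = 40320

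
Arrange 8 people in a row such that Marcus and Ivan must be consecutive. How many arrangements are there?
Treat the 2 as one block: (8-2+1)! × 2! = 5040 × 2 = 10080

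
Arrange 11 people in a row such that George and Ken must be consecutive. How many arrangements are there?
Treat the 2 as one block: (11-2+1)! × 2! = 3628800 × 2 = 7257600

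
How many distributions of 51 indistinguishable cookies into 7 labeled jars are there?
C(51+7-1, 7-1) = C(57, 6) = 36288252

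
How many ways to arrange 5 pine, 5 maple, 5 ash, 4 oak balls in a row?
19! / (5! × 5! × 5! × 4!) = 2933186256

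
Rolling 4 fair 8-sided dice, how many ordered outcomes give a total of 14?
Coefficient of x^14 in (x + x² + ... + x^8)^4. By inclusion-exclusion on dice exceeding 8: Σ_j (-1)^j C(4,j)·C(14-1-8j, 3) = C(4,0)·C(13,3) - C(4,1)·C(5,3) = 1·286 - 4·10 = 246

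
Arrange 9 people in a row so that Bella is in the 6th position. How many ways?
Fix one position: (9-1)! = 40320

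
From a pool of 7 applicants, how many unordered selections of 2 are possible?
C(7,2) = 7!/(2!×5!) = 21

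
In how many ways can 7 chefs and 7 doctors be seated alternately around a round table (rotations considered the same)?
Fix one of the chefs: (7-1)! ways for the remaining chefs, × 7! ways for the doctors = 720 × 5040 = 3628800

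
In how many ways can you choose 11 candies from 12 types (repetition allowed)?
C(11+12-1, 12-1) = C(22, 11) = 705432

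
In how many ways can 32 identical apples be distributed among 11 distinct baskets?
C(32+11-1, 11-1) = C(42, 10) = 1471442973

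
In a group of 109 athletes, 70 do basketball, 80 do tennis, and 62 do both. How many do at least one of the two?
|A∪B| = |A| + |B| - |A∩B| = 70 + 80 - 62 = 88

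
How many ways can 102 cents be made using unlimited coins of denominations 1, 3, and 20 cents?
Coefficient of x^102 in 1/(1-x^1) · 1/(1-x^3) · 1/(1-x^20). Case on j = number of 20-cent coins (j = 0..5); remainder r = 102 - 20j is made from {1,3} in ⌊r/3⌋+1 ways. r = 102, 82, 62, 42, 22, 2 → 35 + 28 + 21 + 15 + 8 + 1 = 108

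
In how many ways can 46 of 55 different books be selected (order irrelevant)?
C(55,46) = 55!/(46!×9!) = 6358402050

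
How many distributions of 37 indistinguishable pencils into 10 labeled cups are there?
C(37+10-1, 10-1) = C(46, 9) = 1101716330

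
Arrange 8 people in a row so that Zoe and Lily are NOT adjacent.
Total - adjacent = 8! - (8-1)!×2 = 40320 - 10080 = 30240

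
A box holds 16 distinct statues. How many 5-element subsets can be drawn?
C(16,5) = 16!/(5!×11!) = 4368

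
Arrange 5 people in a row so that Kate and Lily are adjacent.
Treat as block: (5-1)! × 2! = 24 × 2 = 48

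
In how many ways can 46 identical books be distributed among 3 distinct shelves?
C(46+3-1, 3-1) = C(48, 2) = 1128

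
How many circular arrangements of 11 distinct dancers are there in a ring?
Circular: fix one position, arrange the rest. (11-1)! = 3628800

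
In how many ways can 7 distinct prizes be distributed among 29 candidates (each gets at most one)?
P(29,7) = 29!/(29-7)! = 7866331200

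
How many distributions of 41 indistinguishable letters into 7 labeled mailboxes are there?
C(41+7-1, 7-1) = C(47, 6) = 10737573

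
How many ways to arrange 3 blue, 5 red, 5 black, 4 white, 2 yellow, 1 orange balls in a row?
20! / (3! × 5! × 5! × 4! × 2! × 1!) = 586637251200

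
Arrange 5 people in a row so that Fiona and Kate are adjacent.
Treat as block: (5-1)! × 2! = 24 × 2 = 48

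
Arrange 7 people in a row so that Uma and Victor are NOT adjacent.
Total - adjacent = 7! - (7-1)!×2 = 5040 - 1440 = 3600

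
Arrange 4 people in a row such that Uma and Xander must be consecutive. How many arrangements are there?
Treat the 2 as one block: (4-2+1)! × 2! = 6 × 2 = 12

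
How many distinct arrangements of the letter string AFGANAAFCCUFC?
13! / (3! × 1! × 1! × 4! × 1! × 3!) = 7207200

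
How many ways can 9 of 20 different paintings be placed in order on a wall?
P(20,9) = 20!/(20-9)! = 60949324800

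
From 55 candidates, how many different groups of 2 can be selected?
C(55,2) = 55!/(2!×53!) = 1485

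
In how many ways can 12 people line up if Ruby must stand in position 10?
Fix one position: (12-1)! = 39916800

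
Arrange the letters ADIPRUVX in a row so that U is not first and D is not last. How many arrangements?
By inclusion-exclusion: 8! - 2×(8-1)! + (8-2)! = 40320 - 10080 + 720 = 30960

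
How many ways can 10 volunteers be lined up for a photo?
10! = 3628800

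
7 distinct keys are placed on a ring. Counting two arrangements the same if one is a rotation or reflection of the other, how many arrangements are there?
(7-1)!/2 = 720/2 = 360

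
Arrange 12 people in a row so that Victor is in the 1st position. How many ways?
Fix one position: (12-1)! = 39916800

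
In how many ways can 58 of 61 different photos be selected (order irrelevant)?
C(61,58) = 61!/(58!×3!) = 35990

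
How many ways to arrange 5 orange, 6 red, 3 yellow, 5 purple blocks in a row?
19! / (5! × 6! × 3! × 5!) = 1955457504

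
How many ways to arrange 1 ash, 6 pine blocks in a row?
7! / (1! × 6!) = 7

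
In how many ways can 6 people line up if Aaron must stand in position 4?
Fix one position: (6-1)! = 120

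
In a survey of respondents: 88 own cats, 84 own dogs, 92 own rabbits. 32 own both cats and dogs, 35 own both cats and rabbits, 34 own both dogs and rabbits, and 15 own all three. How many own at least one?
|A∪B∪C| = 88+84+92-32-35-34+15 = 178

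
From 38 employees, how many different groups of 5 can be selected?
C(38,5) = 38!/(5!×33!) = 501942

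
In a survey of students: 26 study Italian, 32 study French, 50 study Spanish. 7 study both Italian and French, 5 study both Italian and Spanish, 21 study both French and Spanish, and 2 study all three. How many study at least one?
|A∪B∪C| = 26+32+50-7-5-21+2 = 77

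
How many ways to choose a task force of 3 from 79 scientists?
C(79,3) = 79!/(3!×76!) = 79079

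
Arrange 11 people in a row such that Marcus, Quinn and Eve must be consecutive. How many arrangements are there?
Treat the 3 as one block: (11-3+1)! × 3! = 362880 × 6 = 2177280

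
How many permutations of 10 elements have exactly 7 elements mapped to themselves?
Choose the 7 fixed points C(10,7) = 120, derange the rest: !3 = Σ_{j=0}^{3} (-1)^j·3!/j! = 6 - 6 + 3 - 1 = 2. Product = 120 × 2 = 240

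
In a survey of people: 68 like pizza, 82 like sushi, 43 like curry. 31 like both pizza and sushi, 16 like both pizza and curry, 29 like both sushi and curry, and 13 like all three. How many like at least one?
|A∪B∪C| = 68+82+43-31-16-29+13 = 130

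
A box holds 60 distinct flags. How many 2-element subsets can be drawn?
C(60,2) = 60!/(2!×58!) = 1770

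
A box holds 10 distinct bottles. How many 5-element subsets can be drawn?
C(10,5) = 10!/(5!×5!) = 252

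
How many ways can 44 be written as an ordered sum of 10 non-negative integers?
C(44+10-1, 10-1) = C(53, 9) = 4431613550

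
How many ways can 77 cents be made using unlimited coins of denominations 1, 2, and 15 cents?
Coefficient of x^77 in 1/(1-x^1) · 1/(1-x^2) · 1/(1-x^15). Case on j = number of 15-cent coins (j = 0..5); remainder r = 77 - 15j is made from {1,2} in ⌊r/2⌋+1 ways. r = 77, 62, 47, 32, 17, 2 → 39 + 32 + 24 + 17 + 9 + 2 = 123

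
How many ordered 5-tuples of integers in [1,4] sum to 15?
Coefficient of x^15 in (x + x² + ... + x^4)^5. By inclusion-exclusion on dice exceeding 4: Σ_j (-1)^j C(5,j)·C(15-1-4j, 4) = C(5,0)·C(14,4) - C(5,1)·C(10,4) + C(5,2)·C(6,4) = 1·1001 - 5·210 + 10·15 = 101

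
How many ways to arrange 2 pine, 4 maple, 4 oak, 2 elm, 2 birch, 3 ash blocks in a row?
17! / (2! × 4! × 4! × 2! × 2! × 3!) = 12864852000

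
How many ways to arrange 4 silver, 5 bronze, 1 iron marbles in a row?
10! / (4! × 5! × 1!) = 1260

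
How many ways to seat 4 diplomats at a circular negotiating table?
Circular: fix one position, arrange the rest. (4-1)! = 6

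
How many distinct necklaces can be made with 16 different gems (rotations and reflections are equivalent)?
(16-1)!/2 = 1307674368000/2 = 653837184000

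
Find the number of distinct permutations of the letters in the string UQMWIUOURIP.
11! / (1! × 1! × 1! × 2! × 1! × 3! × 1! × 1!) = 3326400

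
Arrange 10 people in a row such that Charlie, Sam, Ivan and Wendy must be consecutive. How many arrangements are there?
Treat the 4 as one block: (10-4+1)! × 4! = 5040 × 24 = 120960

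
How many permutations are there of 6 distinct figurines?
6! = 720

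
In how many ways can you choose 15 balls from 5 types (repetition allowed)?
C(15+5-1, 5-1) = C(19, 4) = 3876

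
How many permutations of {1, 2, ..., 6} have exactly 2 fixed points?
Choose the 2 fixed points C(6,2) = 15, derange the rest: !4 = Σ_{j=0}^{4} (-1)^j·4!/j! = 24 - 24 + 12 - 4 + 1 = 9. Product = 15 × 9 = 135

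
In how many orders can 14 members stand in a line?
14! = 87178291200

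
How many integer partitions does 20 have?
Pentagonal recurrence p(n) = p(n-1) + p(n-2) - p(n-5) - p(n-7) + p(n-12) + p(n-15) - ... gives p(0..19) = 1, 1, 2, 3, 5, 7, 11, 15, 22, 30, 42, 56, 77, 101, 135, 176, 231, 297, 385, 490. p(20) = p(19) + p(18) - p(15) - p(13) + p(8) + p(5) = 490 + 385 - 176 - 101 + 22 + 7 = 627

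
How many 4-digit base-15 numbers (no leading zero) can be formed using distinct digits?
First digit: 14 choices (nonzero). Then descending: 14 × 14 × 13 × 12 = 30576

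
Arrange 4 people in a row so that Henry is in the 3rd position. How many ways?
Fix one position: (4-1)! = 6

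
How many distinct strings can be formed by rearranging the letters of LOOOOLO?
7! / (2! × 5!) = 21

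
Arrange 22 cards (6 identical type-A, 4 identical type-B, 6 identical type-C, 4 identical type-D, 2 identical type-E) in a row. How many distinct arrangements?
22! / (6! × 4! × 6! × 4! × 2!) = 1882127847600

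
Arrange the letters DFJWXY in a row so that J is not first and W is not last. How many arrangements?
By inclusion-exclusion: 6! - 2×(6-1)! + (6-2)! = 720 - 240 + 24 = 504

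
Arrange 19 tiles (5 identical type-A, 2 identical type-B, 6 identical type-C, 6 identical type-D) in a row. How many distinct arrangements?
19! / (5! × 2! × 6! × 6!) = 977728752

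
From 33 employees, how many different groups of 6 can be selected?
C(33,6) = 33!/(6!×27!) = 1107568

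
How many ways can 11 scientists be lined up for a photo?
11! = 39916800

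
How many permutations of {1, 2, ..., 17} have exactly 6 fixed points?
Choose the 6 fixed points C(17,6) = 12376, derange the rest: !11 = Σ_{j=0}^{11} (-1)^j·11!/j! = 39916800 - 39916800 + 19958400 - 6652800 + 1663200 - 332640 + 55440 - 7920 + 990 - 110 + 11 - 1 = 14684570. Product = 12376 × 14684570 = 181736238320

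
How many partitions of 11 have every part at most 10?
Let r_j(i) = number of partitions of i into parts ≤ j, for i = 0..11. r_1(i) = 1 for all i; r_j(i) = r_{j-1}(i) + r_j(i-j). Rows j = 2..10: ≤2: 1 1 2 2 3 3 4 4 5 5 6 6; ≤3: 1 1 2 3 4 5 7 8 10 12 14 16; ≤4: 1 1 2 3 5 6 9 11 15 18 23 27; ≤5: 1 1 2 3 5 7 10 13 18 23 30 37; ≤6: 1 1 2 3 5 7 11 14 20 26 35 44; ≤7: 1 1 2 3 5 7 11 15 21 28 38 49; ≤8: 1 1 2 3 5 7 11 15 22 29 40 52; ≤9: 1 1 2 3 5 7 11 15 22 30 41 54; ≤10: 1 1 2 3 5 7 11 15 22 30 42 55. r_10(11) = 55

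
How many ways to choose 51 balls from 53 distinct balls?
C(53,51) = 53!/(51!×2!) = 1378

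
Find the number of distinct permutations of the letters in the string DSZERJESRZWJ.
12! / (2! × 1! × 2! × 1! × 2! × 2! × 2!) = 14968800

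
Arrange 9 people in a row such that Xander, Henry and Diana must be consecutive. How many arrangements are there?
Treat the 3 as one block: (9-3+1)! × 3! = 5040 × 6 = 30240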